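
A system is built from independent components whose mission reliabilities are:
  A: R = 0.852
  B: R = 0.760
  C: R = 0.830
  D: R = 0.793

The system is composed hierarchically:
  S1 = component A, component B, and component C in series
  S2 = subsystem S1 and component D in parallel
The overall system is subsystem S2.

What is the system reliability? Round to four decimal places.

Series (A, B, and C): 0.852000 × 0.760000 × 0.830000 = 0.537442
Parallel ([0.537442] and D): 1 − (1 − 0.537442)(1 − 0.793000) = 0.9043

0.9043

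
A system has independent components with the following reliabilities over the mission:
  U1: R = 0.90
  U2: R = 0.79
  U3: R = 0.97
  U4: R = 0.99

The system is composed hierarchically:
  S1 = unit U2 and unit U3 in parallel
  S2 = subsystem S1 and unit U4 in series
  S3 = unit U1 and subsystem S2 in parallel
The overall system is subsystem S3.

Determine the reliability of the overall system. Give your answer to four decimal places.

0.9984

Parallel (U2 and U3): 1 − (1 − 0.790000)(1 − 0.970000) = 0.993700
Series ([0.993700] and U4): 0.993700 × 0.990000 = 0.983763
Parallel (U1 and [0.983763]): 1 − (1 − 0.900000)(1 − 0.983763) = 0.9984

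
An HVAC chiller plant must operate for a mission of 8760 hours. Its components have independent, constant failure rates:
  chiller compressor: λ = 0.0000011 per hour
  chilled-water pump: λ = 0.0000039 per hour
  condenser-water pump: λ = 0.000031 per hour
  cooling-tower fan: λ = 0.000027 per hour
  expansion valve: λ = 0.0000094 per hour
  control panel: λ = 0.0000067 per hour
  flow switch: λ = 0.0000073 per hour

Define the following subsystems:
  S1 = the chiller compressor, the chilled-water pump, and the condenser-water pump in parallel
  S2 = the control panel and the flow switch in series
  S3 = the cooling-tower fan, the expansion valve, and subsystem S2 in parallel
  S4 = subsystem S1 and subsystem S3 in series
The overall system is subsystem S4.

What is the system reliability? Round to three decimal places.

0.998

R(chiller compressor) = exp(−0.0000011 × 8760) = 0.99041
R(chilled-water pump) = exp(−0.0000039 × 8760) = 0.96641
R(condenser-water pump) = exp(−0.000031 × 8760) = 0.76219
R(cooling-tower fan) = exp(−0.000027 × 8760) = 0.78937
R(expansion valve) = exp(−0.0000094 × 8760) = 0.92096
R(control panel) = exp(−0.0000067 × 8760) = 0.94300
R(flow switch) = exp(−0.0000073 × 8760) = 0.93805
Parallel (chiller compressor, chilled-water pump, and condenser-water pump): 1 − (1 − 0.99041)(1 − 0.96641)(1 − 0.76219) = 0.99992
Series (control panel and flow switch): 0.94300 × 0.93805 = 0.88458
Parallel (cooling-tower fan, expansion valve, and [0.88458]): 1 − (1 − 0.78937)(1 − 0.92096)(1 − 0.88458) = 0.99808
Series ([0.99992] and [0.99808]): 0.99992 × 0.99808 = 0.998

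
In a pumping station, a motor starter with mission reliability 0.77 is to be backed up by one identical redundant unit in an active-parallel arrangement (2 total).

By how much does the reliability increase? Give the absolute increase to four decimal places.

0.1771

R_before = 0.77
R_after = 1 − (1 − 0.77)^2 = 0.9471
ΔR = 0.9471 − 0.77 = 0.1771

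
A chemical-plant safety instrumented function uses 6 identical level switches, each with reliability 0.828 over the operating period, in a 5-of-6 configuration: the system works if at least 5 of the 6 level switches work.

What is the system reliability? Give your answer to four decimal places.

0.7239

R = Σ_{i=5}^{6} C(6,i) p^i (1−p)^{6−i} with p = 0.828
C(6,5)·0.828^5·0.172^1 = 0.401635
C(6,6)·0.828^6·0.172^0 = 0.322242
Sum = 0.7239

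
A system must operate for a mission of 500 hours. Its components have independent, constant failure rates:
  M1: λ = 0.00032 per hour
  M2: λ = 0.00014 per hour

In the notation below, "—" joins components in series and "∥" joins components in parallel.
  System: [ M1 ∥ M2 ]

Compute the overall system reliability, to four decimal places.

R(M1) = exp(−0.00032 × 500) = 0.852144
R(M2) = exp(−0.00014 × 500) = 0.932394
Parallel (M1 and M2): 1 − (1 − 0.852144)(1 − 0.932394) = 0.9900

0.9900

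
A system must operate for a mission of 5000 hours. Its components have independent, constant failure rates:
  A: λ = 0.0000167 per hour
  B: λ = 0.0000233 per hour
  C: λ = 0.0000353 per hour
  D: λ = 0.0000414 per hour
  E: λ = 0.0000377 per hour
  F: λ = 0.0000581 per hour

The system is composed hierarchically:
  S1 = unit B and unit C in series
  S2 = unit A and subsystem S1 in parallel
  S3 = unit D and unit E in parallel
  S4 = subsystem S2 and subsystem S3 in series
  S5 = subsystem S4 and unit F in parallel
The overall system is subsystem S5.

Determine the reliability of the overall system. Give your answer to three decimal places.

0.987

R(A) = exp(−0.0000167 × 5000) = 0.91989
R(B) = exp(−0.0000233 × 5000) = 0.89003
R(C) = exp(−0.0000353 × 5000) = 0.83820
R(D) = exp(−0.0000414 × 5000) = 0.81302
R(E) = exp(−0.0000377 × 5000) = 0.82820
R(F) = exp(−0.0000581 × 5000) = 0.74789
Series (B and C): 0.89003 × 0.83820 = 0.74602
Parallel (A and [0.74602]): 1 − (1 − 0.91989)(1 − 0.74602) = 0.97965
Parallel (D and E): 1 − (1 − 0.81302)(1 − 0.82820) = 0.96788
Series ([0.97965] and [0.96788]): 0.97965 × 0.96788 = 0.94818
Parallel ([0.94818] and F): 1 − (1 − 0.94818)(1 − 0.74789) = 0.987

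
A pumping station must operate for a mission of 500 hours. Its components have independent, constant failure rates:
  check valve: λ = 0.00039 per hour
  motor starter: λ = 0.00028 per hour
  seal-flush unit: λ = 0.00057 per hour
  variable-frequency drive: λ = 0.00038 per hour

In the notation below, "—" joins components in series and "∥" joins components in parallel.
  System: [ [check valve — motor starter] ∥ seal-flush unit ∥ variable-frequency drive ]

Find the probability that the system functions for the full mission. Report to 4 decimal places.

0.9878

R(check valve) = exp(−0.00039 × 500) = 0.822835
R(motor starter) = exp(−0.00028 × 500) = 0.869358
R(seal-flush unit) = exp(−0.00057 × 500) = 0.752014
R(variable-frequency drive) = exp(−0.00038 × 500) = 0.826959
Series (check valve and motor starter): 0.822835 × 0.869358 = 0.715338
Parallel ([0.715338], seal-flush unit, and variable-frequency drive): 1 − (1 − 0.715338)(1 − 0.752014)(1 − 0.826959) = 0.9878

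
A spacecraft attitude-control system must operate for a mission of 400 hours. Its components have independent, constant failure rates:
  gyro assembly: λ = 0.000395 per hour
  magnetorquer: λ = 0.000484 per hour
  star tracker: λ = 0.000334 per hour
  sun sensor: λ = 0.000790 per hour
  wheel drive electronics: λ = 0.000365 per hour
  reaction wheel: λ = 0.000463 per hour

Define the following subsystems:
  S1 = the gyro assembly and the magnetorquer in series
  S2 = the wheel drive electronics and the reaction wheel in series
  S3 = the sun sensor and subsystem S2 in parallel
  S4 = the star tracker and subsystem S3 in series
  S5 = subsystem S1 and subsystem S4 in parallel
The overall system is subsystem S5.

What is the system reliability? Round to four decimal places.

0.9431

R(gyro assembly) = exp(−0.000395 × 400) = 0.853850
R(magnetorquer) = exp(−0.000484 × 400) = 0.823987
R(star tracker) = exp(−0.000334 × 400) = 0.874940
R(sun sensor) = exp(−0.000790 × 400) = 0.729059
R(wheel drive electronics) = exp(−0.000365 × 400) = 0.864158
R(reaction wheel) = exp(−0.000463 × 400) = 0.830938
Series (gyro assembly and magnetorquer): 0.853850 × 0.823987 = 0.703561
Series (wheel drive electronics and reaction wheel): 0.864158 × 0.830938 = 0.718062
Parallel (sun sensor and [0.718062]): 1 − (1 − 0.729059)(1 − 0.718062) = 0.923611
Series (star tracker and [0.923611]): 0.874940 × 0.923611 = 0.808104
Parallel ([0.703561] and [0.808104]): 1 − (1 − 0.703561)(1 − 0.808104) = 0.9431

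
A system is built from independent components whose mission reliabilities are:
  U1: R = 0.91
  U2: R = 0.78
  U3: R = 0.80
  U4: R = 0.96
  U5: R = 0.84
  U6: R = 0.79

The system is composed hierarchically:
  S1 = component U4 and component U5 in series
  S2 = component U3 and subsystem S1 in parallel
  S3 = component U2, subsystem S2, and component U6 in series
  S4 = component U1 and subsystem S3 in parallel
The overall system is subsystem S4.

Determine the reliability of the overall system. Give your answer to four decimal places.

0.9633

Series (U4 and U5): 0.960000 × 0.840000 = 0.806400
Parallel (U3 and [0.806400]): 1 − (1 − 0.800000)(1 − 0.806400) = 0.961280
Series (U2, [0.961280], and U6): 0.780000 × 0.961280 × 0.790000 = 0.592341
Parallel (U1 and [0.592341]): 1 − (1 − 0.910000)(1 − 0.592341) = 0.9633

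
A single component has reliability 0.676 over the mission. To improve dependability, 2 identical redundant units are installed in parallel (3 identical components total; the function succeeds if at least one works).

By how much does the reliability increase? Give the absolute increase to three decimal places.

R_before = 0.676
R_after = 1 − (1 − 0.676)^3 = 0.966
ΔR = 0.966 − 0.676 = 0.290

0.290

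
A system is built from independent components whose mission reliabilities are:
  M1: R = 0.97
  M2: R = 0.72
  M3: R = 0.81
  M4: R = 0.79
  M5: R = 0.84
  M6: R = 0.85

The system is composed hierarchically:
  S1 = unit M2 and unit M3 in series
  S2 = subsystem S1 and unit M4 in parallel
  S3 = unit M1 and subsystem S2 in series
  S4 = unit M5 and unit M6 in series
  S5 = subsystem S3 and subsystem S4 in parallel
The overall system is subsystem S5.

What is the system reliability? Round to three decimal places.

0.967

Series (M2 and M3): 0.72000 × 0.81000 = 0.58320
Parallel ([0.58320] and M4): 1 − (1 − 0.58320)(1 − 0.79000) = 0.91247
Series (M1 and [0.91247]): 0.97000 × 0.91247 = 0.88510
Series (M5 and M6): 0.84000 × 0.85000 = 0.71400
Parallel ([0.88510] and [0.71400]): 1 − (1 − 0.88510)(1 − 0.71400) = 0.967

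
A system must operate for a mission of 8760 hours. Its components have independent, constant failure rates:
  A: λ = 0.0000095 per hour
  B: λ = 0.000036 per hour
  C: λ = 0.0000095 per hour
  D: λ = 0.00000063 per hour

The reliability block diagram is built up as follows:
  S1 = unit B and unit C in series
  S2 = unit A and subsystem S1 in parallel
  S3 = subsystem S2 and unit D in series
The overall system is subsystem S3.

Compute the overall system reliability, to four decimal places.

R(A) = exp(−0.0000095 × 8760) = 0.920149
R(B) = exp(−0.000036 × 8760) = 0.729526
R(C) = exp(−0.0000095 × 8760) = 0.920149
R(D) = exp(−0.00000063 × 8760) = 0.994496
Series (B and C): 0.729526 × 0.920149 = 0.671273
Parallel (A and [0.671273]): 1 − (1 − 0.920149)(1 − 0.671273) = 0.973751
Series ([0.973751] and D): 0.973751 × 0.994496 = 0.9684

0.9684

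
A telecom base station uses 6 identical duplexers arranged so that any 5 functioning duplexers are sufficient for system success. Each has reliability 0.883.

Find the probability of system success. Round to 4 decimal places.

0.8508

R = Σ_{i=5}^{6} C(6,i) p^i (1−p)^{6−i} with p = 0.883
C(6,5)·0.883^5·0.117^1 = 0.376826
C(6,6)·0.883^6·0.117^0 = 0.473985
Sum = 0.8508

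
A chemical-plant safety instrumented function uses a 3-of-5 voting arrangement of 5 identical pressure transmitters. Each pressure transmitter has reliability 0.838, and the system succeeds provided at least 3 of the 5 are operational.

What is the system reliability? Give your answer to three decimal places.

0.967

R = Σ_{i=3}^{5} C(5,i) p^i (1−p)^{5−i} with p = 0.838
C(5,3)·0.838^3·0.162^2 = 0.15444
C(5,4)·0.838^4·0.162^1 = 0.39945
C(5,5)·0.838^5·0.162^0 = 0.41326
Sum = 0.967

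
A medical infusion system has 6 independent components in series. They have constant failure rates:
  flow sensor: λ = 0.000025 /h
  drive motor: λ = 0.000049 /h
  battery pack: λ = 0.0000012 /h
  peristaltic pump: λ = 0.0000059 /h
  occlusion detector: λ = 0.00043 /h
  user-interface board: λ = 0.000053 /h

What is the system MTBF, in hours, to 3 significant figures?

Series of exponential components: λ_sys = Σ λ_i
λ_sys = 0.000025 + 0.000049 + 0.0000012 + 0.0000059 + 0.00043 + 0.000053 = 5.6410e-04 /h
MTBF = 1 / λ_sys = 1770 h

1770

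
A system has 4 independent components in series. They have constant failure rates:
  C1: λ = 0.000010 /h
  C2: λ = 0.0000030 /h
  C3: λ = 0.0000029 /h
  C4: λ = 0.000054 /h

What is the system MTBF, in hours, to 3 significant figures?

Series of exponential components: λ_sys = Σ λ_i
λ_sys = 0.000010 + 0.0000030 + 0.0000029 + 0.000054 = 6.9900e-05 /h
MTBF = 1 / λ_sys = 14300 h

14300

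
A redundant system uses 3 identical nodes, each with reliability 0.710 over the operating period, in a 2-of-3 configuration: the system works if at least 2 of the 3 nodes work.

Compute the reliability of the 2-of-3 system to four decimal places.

0.7965

R = Σ_{i=2}^{3} C(3,i) p^i (1−p)^{3−i} with p = 0.710
C(3,2)·0.710^2·0.290^1 = 0.438567
C(3,3)·0.710^3·0.290^0 = 0.357911
Sum = 0.7965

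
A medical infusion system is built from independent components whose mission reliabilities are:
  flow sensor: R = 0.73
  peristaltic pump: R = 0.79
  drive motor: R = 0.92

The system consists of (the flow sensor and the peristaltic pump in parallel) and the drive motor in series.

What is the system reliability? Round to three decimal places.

0.868

Parallel (flow sensor and peristaltic pump): 1 − (1 − 0.73000)(1 − 0.79000) = 0.94330
Series ([0.94330] and drive motor): 0.94330 × 0.92000 = 0.868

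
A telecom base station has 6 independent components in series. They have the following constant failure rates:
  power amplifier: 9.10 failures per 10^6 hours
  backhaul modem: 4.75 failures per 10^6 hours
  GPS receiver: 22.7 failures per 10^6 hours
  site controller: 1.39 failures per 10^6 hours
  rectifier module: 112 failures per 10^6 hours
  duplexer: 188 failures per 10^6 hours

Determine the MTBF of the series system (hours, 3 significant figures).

Series of exponential components: λ_sys = Σ λ_i
λ_sys = 0.00000910 + 0.00000475 + 0.0000227 + 0.00000139 + 0.000112 + 0.000188 = 3.3794e-04 /h
MTBF = 1 / λ_sys = 2960 h

2960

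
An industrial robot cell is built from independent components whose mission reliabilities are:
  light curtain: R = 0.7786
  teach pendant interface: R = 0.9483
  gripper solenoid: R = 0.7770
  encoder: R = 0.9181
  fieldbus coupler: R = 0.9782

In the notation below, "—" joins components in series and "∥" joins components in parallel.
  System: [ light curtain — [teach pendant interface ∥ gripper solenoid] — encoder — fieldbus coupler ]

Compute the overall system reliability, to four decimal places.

0.6912

Parallel (teach pendant interface and gripper solenoid): 1 − (1 − 0.948300)(1 − 0.777000) = 0.988471
Series (light curtain, [0.988471], encoder, and fieldbus coupler): 0.778600 × 0.988471 × 0.918100 × 0.978200 = 0.6912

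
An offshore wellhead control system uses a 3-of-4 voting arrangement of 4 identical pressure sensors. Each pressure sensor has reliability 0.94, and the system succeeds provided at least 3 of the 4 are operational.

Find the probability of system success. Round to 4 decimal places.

R = Σ_{i=3}^{4} C(4,i) p^i (1−p)^{4−i} with p = 0.94
C(4,3)·0.94^3·0.06^1 = 0.199340
C(4,4)·0.94^4·0.06^0 = 0.780749
Sum = 0.9801

0.9801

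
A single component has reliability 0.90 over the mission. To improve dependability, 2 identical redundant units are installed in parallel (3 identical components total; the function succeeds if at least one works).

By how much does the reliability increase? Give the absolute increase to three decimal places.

R_before = 0.90
R_after = 1 − (1 − 0.90)^3 = 0.999
ΔR = 0.999 − 0.90 = 0.099

0.099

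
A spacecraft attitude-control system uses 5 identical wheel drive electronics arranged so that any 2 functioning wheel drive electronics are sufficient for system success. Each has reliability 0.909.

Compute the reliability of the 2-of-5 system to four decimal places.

R = Σ_{i=2}^{5} C(5,i) p^i (1−p)^{5−i} with p = 0.909
C(5,2)·0.909^2·0.091^3 = 0.006227
C(5,3)·0.909^3·0.091^2 = 0.062198
C(5,4)·0.909^4·0.091^1 = 0.310647
C(5,5)·0.909^5·0.091^0 = 0.620611
Sum = 0.9997

0.9997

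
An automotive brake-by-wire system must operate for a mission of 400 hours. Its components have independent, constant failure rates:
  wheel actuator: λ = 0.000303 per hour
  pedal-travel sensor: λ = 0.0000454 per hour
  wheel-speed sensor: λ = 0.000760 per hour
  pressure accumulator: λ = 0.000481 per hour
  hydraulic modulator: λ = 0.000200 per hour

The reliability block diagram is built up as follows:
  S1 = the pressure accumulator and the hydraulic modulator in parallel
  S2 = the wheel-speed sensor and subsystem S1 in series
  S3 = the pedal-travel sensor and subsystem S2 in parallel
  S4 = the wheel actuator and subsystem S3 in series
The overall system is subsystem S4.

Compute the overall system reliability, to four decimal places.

R(wheel actuator) = exp(−0.000303 × 400) = 0.885857
R(pedal-travel sensor) = exp(−0.0000454 × 400) = 0.982004
R(wheel-speed sensor) = exp(−0.000760 × 400) = 0.737861
R(pressure accumulator) = exp(−0.000481 × 400) = 0.824977
R(hydraulic modulator) = exp(−0.000200 × 400) = 0.923116
Parallel (pressure accumulator and hydraulic modulator): 1 − (1 − 0.824977)(1 − 0.923116) = 0.986544
Series (wheel-speed sensor and [0.986544]): 0.737861 × 0.986544 = 0.727932
Parallel (pedal-travel sensor and [0.727932]): 1 − (1 − 0.982004)(1 − 0.727932) = 0.995104
Series (wheel actuator and [0.995104]): 0.885857 × 0.995104 = 0.8815

0.8815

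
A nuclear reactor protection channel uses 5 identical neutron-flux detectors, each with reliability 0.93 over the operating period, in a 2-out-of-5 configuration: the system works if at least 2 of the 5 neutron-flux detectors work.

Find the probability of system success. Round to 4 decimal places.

R = Σ_{i=2}^{5} C(5,i) p^i (1−p)^{5−i} with p = 0.93
C(5,2)·0.93^2·0.07^3 = 0.002967
C(5,3)·0.93^3·0.07^2 = 0.039413
C(5,4)·0.93^4·0.07^1 = 0.261818
C(5,5)·0.93^5·0.07^0 = 0.695688
Sum = 0.9999

0.9999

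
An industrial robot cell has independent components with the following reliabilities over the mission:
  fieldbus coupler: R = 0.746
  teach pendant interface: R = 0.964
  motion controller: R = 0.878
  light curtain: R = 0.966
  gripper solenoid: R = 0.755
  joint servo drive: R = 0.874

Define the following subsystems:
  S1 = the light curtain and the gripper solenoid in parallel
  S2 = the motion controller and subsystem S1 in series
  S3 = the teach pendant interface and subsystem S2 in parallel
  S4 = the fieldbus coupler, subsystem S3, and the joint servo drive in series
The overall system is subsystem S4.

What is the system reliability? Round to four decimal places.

0.6490

Parallel (light curtain and gripper solenoid): 1 − (1 − 0.966000)(1 − 0.755000) = 0.991670
Series (motion controller and [0.991670]): 0.878000 × 0.991670 = 0.870686
Parallel (teach pendant interface and [0.870686]): 1 − (1 − 0.964000)(1 − 0.870686) = 0.995345
Series (fieldbus coupler, [0.995345], and joint servo drive): 0.746000 × 0.995345 × 0.874000 = 0.6490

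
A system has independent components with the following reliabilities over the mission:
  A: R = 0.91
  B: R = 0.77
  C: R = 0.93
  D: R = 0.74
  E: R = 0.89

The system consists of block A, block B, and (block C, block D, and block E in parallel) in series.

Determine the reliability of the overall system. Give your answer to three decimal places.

0.699

Parallel (C, D, and E): 1 − (1 − 0.93000)(1 − 0.74000)(1 − 0.89000) = 0.99800
Series (A, B, and [0.99800]): 0.91000 × 0.77000 × 0.99800 = 0.699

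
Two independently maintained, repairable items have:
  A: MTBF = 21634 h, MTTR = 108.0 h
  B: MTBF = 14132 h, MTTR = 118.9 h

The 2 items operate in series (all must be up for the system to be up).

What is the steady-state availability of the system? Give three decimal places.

A(A) = MTBF/(MTBF+MTTR) = 21634/(21634+108.0) = 0.995033
A(B) = MTBF/(MTBF+MTTR) = 14132/(14132+118.9) = 0.991657
Series availability: 0.995033 × 0.991657 = 0.987

0.987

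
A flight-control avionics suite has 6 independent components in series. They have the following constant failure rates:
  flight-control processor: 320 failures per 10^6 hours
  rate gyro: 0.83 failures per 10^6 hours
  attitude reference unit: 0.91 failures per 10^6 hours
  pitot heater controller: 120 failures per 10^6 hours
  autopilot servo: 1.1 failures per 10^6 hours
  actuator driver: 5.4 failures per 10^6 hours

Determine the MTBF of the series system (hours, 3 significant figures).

Series of exponential components: λ_sys = Σ λ_i
λ_sys = 0.00032 + 0.00000083 + 0.00000091 + 0.00012 + 0.0000011 + 0.0000054 = 4.4824e-04 /h
MTBF = 1 / λ_sys = 2230 h

2230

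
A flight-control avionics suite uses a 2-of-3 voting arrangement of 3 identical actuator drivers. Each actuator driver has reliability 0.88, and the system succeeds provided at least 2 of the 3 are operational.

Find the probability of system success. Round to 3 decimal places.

0.960

R = Σ_{i=2}^{3} C(3,i) p^i (1−p)^{3−i} with p = 0.88
C(3,2)·0.88^2·0.12^1 = 0.27878
C(3,3)·0.88^3·0.12^0 = 0.68147
Sum = 0.960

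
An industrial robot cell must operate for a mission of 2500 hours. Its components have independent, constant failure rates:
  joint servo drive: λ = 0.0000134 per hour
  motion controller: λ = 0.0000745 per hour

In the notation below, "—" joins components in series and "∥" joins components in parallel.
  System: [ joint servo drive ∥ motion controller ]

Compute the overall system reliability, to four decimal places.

R(joint servo drive) = exp(−0.0000134 × 2500) = 0.967055
R(motion controller) = exp(−0.0000745 × 2500) = 0.830066
Parallel (joint servo drive and motion controller): 1 − (1 − 0.967055)(1 − 0.830066) = 0.9944

0.9944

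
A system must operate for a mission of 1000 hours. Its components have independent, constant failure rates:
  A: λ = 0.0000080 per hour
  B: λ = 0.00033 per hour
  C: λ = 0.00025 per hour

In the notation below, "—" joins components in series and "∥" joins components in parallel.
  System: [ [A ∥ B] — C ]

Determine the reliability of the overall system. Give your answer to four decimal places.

R(A) = exp(−0.0000080 × 1000) = 0.992032
R(B) = exp(−0.00033 × 1000) = 0.718924
R(C) = exp(−0.00025 × 1000) = 0.778801
Parallel (A and B): 1 − (1 − 0.992032)(1 − 0.718924) = 0.997760
Series ([0.997760] and C): 0.997760 × 0.778801 = 0.7771

0.7771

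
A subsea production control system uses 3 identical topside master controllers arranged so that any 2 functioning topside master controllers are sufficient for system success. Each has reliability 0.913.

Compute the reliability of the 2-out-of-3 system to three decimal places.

R = Σ_{i=2}^{3} C(3,i) p^i (1−p)^{3−i} with p = 0.913
C(3,2)·0.913^2·0.087^1 = 0.21756
C(3,3)·0.913^3·0.087^0 = 0.76105
Sum = 0.979

0.979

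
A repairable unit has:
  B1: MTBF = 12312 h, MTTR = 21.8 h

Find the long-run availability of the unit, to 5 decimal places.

A(B1) = MTBF/(MTBF+MTTR) = 12312/(12312+21.8) = 0.99823

0.99823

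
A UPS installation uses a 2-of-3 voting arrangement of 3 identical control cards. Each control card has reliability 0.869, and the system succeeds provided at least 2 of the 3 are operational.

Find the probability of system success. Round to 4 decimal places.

R = Σ_{i=2}^{3} C(3,i) p^i (1−p)^{3−i} with p = 0.869
C(3,2)·0.869^2·0.131^1 = 0.296778
C(3,3)·0.869^3·0.131^0 = 0.656235
Sum = 0.9530

0.9530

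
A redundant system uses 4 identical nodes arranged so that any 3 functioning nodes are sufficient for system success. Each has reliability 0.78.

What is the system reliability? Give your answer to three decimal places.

0.788

R = Σ_{i=3}^{4} C(4,i) p^i (1−p)^{4−i} with p = 0.78
C(4,3)·0.78^3·0.22^1 = 0.41761
C(4,4)·0.78^4·0.22^0 = 0.37015
Sum = 0.788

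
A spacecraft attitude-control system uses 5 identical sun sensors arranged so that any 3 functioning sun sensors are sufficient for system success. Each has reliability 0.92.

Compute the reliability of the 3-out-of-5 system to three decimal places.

R = Σ_{i=3}^{5} C(5,i) p^i (1−p)^{5−i} with p = 0.92
C(5,3)·0.92^3·0.08^2 = 0.04984
C(5,4)·0.92^4·0.08^1 = 0.28656
C(5,5)·0.92^5·0.08^0 = 0.65908
Sum = 0.995

0.995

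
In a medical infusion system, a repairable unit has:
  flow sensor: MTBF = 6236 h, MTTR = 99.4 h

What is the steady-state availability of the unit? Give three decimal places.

0.984

A(flow sensor) = MTBF/(MTBF+MTTR) = 6236/(6236+99.4) = 0.984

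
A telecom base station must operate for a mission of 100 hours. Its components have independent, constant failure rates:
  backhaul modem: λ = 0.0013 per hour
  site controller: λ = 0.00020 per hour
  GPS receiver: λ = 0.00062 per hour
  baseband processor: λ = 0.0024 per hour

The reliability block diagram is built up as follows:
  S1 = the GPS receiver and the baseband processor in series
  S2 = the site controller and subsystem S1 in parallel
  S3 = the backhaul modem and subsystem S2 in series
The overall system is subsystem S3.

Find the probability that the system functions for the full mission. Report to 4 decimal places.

0.8736

R(backhaul modem) = exp(−0.0013 × 100) = 0.878095
R(site controller) = exp(−0.00020 × 100) = 0.980199
R(GPS receiver) = exp(−0.00062 × 100) = 0.939883
R(baseband processor) = exp(−0.0024 × 100) = 0.786628
Series (GPS receiver and baseband processor): 0.939883 × 0.786628 = 0.739338
Parallel (site controller and [0.739338]): 1 − (1 − 0.980199)(1 − 0.739338) = 0.994839
Series (backhaul modem and [0.994839]): 0.878095 × 0.994839 = 0.8736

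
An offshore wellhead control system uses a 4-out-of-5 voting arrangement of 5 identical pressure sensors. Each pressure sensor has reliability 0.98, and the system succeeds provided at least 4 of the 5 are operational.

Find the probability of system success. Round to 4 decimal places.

0.9962

R = Σ_{i=4}^{5} C(5,i) p^i (1−p)^{5−i} with p = 0.98
C(5,4)·0.98^4·0.02^1 = 0.092237
C(5,5)·0.98^5·0.02^0 = 0.903921
Sum = 0.9962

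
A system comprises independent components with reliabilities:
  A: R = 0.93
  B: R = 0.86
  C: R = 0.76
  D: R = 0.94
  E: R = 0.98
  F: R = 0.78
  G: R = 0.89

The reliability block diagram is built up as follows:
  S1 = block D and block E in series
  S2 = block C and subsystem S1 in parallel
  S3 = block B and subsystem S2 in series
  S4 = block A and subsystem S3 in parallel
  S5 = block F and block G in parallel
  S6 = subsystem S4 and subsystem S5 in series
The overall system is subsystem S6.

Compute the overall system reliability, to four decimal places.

0.9651

Series (D and E): 0.940000 × 0.980000 = 0.921200
Parallel (C and [0.921200]): 1 − (1 − 0.760000)(1 − 0.921200) = 0.981088
Series (B and [0.981088]): 0.860000 × 0.981088 = 0.843736
Parallel (A and [0.843736]): 1 − (1 − 0.930000)(1 − 0.843736) = 0.989062
Parallel (F and G): 1 − (1 − 0.780000)(1 − 0.890000) = 0.975800
Series ([0.989062] and [0.975800]): 0.989062 × 0.975800 = 0.9651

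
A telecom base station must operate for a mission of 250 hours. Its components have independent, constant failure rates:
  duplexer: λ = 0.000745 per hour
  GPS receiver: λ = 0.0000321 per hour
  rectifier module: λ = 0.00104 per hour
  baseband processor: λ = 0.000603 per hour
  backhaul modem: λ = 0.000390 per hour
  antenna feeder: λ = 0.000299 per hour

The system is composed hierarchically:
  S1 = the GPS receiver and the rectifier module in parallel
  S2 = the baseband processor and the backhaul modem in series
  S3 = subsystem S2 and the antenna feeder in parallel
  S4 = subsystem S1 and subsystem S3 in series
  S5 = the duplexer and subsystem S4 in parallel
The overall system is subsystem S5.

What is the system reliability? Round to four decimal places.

0.9970

R(duplexer) = exp(−0.000745 × 250) = 0.830066
R(GPS receiver) = exp(−0.0000321 × 250) = 0.992007
R(rectifier module) = exp(−0.00104 × 250) = 0.771052
R(baseband processor) = exp(−0.000603 × 250) = 0.860063
R(backhaul modem) = exp(−0.000390 × 250) = 0.907102
R(antenna feeder) = exp(−0.000299 × 250) = 0.927975
Parallel (GPS receiver and rectifier module): 1 − (1 − 0.992007)(1 − 0.771052) = 0.998170
Series (baseband processor and backhaul modem): 0.860063 × 0.907102 = 0.780165
Parallel ([0.780165] and antenna feeder): 1 − (1 − 0.780165)(1 − 0.927975) = 0.984166
Series ([0.998170] and [0.984166]): 0.998170 × 0.984166 = 0.982365
Parallel (duplexer and [0.982365]): 1 − (1 − 0.830066)(1 − 0.982365) = 0.9970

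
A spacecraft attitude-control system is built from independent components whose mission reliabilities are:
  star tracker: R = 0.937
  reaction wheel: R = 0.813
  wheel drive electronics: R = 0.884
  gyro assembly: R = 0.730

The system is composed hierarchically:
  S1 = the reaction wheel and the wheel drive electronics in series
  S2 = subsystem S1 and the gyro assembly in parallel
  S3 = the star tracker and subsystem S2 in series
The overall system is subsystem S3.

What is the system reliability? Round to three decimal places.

Series (reaction wheel and wheel drive electronics): 0.81300 × 0.88400 = 0.71869
Parallel ([0.71869] and gyro assembly): 1 − (1 − 0.71869)(1 − 0.73000) = 0.92405
Series (star tracker and [0.92405]): 0.93700 × 0.92405 = 0.866

0.866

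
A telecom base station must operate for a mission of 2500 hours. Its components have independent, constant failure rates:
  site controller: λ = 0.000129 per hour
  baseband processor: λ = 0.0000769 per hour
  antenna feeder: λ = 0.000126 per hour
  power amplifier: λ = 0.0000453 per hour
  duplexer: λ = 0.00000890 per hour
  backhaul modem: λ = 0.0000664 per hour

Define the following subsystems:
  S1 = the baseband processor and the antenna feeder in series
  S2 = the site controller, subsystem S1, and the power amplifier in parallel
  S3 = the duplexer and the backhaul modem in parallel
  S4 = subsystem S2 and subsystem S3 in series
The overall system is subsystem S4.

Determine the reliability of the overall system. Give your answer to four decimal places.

R(site controller) = exp(−0.000129 × 2500) = 0.724336
R(baseband processor) = exp(−0.0000769 × 2500) = 0.825101
R(antenna feeder) = exp(−0.000126 × 2500) = 0.729789
R(power amplifier) = exp(−0.0000453 × 2500) = 0.892927
R(duplexer) = exp(−0.00000890 × 2500) = 0.977996
R(backhaul modem) = exp(−0.0000664 × 2500) = 0.847046
Series (baseband processor and antenna feeder): 0.825101 × 0.729789 = 0.602150
Parallel (site controller, [0.602150], and power amplifier): 1 − (1 − 0.724336)(1 − 0.602150)(1 − 0.892927) = 0.988257
Parallel (duplexer and backhaul modem): 1 − (1 − 0.977996)(1 − 0.847046) = 0.996634
Series ([0.988257] and [0.996634]): 0.988257 × 0.996634 = 0.9849

0.9849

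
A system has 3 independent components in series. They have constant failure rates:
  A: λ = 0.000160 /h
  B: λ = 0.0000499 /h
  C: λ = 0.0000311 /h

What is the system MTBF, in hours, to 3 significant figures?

4150

Series of exponential components: λ_sys = Σ λ_i
λ_sys = 0.000160 + 0.0000499 + 0.0000311 = 2.4100e-04 /h
MTBF = 1 / λ_sys = 4150 h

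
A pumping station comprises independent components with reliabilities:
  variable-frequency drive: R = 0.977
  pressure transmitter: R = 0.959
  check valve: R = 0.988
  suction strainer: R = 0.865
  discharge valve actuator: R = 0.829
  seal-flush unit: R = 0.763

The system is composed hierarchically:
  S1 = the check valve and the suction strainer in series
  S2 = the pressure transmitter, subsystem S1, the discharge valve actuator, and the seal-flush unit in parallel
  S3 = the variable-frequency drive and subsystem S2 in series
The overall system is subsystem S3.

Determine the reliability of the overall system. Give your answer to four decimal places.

0.9768

Series (check valve and suction strainer): 0.988000 × 0.865000 = 0.854620
Parallel (pressure transmitter, [0.854620], discharge valve actuator, and seal-flush unit): 1 − (1 − 0.959000)(1 − 0.854620)(1 − 0.829000)(1 − 0.763000) = 0.999758
Series (variable-frequency drive and [0.999758]): 0.977000 × 0.999758 = 0.9768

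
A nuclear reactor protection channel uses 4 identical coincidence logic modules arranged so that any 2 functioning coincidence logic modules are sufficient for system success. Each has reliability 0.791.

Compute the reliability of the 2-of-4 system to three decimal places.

0.969

R = Σ_{i=2}^{4} C(4,i) p^i (1−p)^{4−i} with p = 0.791
C(4,2)·0.791^2·0.209^2 = 0.16398
C(4,3)·0.791^3·0.209^1 = 0.41375
C(4,4)·0.791^4·0.209^0 = 0.39148
Sum = 0.969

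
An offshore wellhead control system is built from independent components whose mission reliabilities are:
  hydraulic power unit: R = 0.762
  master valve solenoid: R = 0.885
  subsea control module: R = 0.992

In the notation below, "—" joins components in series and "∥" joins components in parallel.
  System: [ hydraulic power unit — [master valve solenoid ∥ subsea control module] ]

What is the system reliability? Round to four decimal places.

Parallel (master valve solenoid and subsea control module): 1 − (1 − 0.885000)(1 − 0.992000) = 0.999080
Series (hydraulic power unit and [0.999080]): 0.762000 × 0.999080 = 0.7613

0.7613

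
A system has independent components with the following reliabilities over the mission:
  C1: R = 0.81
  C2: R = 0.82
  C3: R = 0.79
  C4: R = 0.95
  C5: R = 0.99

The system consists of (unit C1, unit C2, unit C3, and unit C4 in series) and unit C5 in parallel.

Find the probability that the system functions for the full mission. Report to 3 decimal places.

Series (C1, C2, C3, and C4): 0.81000 × 0.82000 × 0.79000 × 0.95000 = 0.49848
Parallel ([0.49848] and C5): 1 − (1 − 0.49848)(1 − 0.99000) = 0.995

0.995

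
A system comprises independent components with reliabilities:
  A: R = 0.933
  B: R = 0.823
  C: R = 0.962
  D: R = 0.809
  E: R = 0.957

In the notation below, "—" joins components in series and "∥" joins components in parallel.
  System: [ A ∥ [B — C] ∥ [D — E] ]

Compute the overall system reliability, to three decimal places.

Series (B and C): 0.82300 × 0.96200 = 0.79173
Series (D and E): 0.80900 × 0.95700 = 0.77421
Parallel (A, [0.79173], and [0.77421]): 1 − (1 − 0.93300)(1 − 0.79173)(1 − 0.77421) = 0.997

0.997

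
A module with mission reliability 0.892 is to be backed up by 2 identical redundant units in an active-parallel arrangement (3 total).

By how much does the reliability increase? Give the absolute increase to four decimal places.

0.1067

R_before = 0.892
R_after = 1 − (1 − 0.892)^3 = 0.9987
ΔR = 0.9987 − 0.892 = 0.1067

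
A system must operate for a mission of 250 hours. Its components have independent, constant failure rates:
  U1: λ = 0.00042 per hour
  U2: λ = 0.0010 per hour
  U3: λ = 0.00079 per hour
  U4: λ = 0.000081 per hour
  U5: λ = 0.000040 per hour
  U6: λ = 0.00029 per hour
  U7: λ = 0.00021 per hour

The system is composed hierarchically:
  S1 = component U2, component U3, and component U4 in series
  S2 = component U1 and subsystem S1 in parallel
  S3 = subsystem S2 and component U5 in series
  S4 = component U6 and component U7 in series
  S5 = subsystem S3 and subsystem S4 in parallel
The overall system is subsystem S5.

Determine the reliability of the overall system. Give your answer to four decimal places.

0.9945

R(U1) = exp(−0.00042 × 250) = 0.900325
R(U2) = exp(−0.0010 × 250) = 0.778801
R(U3) = exp(−0.00079 × 250) = 0.820780
R(U4) = exp(−0.000081 × 250) = 0.979954
R(U5) = exp(−0.000040 × 250) = 0.990050
R(U6) = exp(−0.00029 × 250) = 0.930066
R(U7) = exp(−0.00021 × 250) = 0.948854
Series (U2, U3, and U4): 0.778801 × 0.820780 × 0.979954 = 0.626410
Parallel (U1 and [0.626410]): 1 − (1 − 0.900325)(1 − 0.626410) = 0.962762
Series ([0.962762] and U5): 0.962762 × 0.990050 = 0.953183
Series (U6 and U7): 0.930066 × 0.948854 = 0.882497
Parallel ([0.953183] and [0.882497]): 1 − (1 − 0.953183)(1 − 0.882497) = 0.9945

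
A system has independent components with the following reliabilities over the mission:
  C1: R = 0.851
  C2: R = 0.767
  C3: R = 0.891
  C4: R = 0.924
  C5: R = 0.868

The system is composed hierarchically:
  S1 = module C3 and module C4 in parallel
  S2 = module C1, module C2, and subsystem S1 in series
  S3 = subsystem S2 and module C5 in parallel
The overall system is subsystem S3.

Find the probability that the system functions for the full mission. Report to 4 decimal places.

0.9534

Parallel (C3 and C4): 1 − (1 − 0.891000)(1 − 0.924000) = 0.991716
Series (C1, C2, and [0.991716]): 0.851000 × 0.767000 × 0.991716 = 0.647310
Parallel ([0.647310] and C5): 1 − (1 − 0.647310)(1 − 0.868000) = 0.9534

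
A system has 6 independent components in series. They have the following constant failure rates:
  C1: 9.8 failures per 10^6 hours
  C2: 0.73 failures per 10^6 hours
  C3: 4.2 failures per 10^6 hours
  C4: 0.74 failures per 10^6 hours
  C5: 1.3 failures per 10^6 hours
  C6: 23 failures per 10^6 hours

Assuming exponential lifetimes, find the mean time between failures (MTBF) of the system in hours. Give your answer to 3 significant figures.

Series of exponential components: λ_sys = Σ λ_i
λ_sys = 0.0000098 + 0.00000073 + 0.0000042 + 0.00000074 + 0.0000013 + 0.000023 = 3.9770e-05 /h
MTBF = 1 / λ_sys = 25100 h

25100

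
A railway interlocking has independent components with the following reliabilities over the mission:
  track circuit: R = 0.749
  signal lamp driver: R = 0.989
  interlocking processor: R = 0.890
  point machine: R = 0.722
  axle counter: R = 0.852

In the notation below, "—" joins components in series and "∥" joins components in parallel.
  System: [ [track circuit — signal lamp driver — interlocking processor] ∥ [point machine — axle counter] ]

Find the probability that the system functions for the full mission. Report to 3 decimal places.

Series (track circuit, signal lamp driver, and interlocking processor): 0.74900 × 0.98900 × 0.89000 = 0.65928
Series (point machine and axle counter): 0.72200 × 0.85200 = 0.61514
Parallel ([0.65928] and [0.61514]): 1 − (1 − 0.65928)(1 − 0.61514) = 0.869

0.869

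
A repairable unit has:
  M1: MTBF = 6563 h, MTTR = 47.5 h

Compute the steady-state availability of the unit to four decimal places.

A(M1) = MTBF/(MTBF+MTTR) = 6563/(6563+47.5) = 0.9928

0.9928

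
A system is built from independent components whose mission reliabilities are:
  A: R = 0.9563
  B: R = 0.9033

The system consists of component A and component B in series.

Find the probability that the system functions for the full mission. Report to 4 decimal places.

Series (A and B): 0.956300 × 0.903300 = 0.8638

0.8638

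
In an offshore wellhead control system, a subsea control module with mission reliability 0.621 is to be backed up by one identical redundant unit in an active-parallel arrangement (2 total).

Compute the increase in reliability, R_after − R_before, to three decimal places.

R_before = 0.621
R_after = 1 − (1 − 0.621)^2 = 0.856
ΔR = 0.856 − 0.621 = 0.235

0.235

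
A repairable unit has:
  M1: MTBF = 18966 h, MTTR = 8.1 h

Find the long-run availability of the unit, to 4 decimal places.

0.9996

A(M1) = MTBF/(MTBF+MTTR) = 18966/(18966+8.1) = 0.9996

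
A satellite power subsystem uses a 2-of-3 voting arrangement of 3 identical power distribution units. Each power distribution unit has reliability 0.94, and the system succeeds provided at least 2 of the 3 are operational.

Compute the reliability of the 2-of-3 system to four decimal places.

R = Σ_{i=2}^{3} C(3,i) p^i (1−p)^{3−i} with p = 0.94
C(3,2)·0.94^2·0.06^1 = 0.159048
C(3,3)·0.94^3·0.06^0 = 0.830584
Sum = 0.9896

0.9896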